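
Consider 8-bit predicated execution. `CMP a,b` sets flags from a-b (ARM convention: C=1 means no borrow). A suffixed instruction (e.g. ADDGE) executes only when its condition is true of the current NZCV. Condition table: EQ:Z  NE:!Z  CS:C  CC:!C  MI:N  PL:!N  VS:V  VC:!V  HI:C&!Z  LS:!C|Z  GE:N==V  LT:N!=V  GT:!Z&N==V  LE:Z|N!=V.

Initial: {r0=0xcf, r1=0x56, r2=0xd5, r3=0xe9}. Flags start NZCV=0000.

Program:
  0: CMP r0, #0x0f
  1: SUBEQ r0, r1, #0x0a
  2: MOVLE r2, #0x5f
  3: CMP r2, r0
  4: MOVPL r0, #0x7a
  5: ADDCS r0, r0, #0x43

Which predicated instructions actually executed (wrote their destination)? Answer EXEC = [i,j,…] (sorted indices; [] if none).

EXEC = [2]

[0] flags=1010 → (cmp)
[1] flags=1010 EQ?F → skip
[2] flags=1010 LE?T → r2=0x5f
[3] flags=1001 → (cmp)
[4] flags=1001 PL?F → skip
[5] flags=1001 CS?F → skip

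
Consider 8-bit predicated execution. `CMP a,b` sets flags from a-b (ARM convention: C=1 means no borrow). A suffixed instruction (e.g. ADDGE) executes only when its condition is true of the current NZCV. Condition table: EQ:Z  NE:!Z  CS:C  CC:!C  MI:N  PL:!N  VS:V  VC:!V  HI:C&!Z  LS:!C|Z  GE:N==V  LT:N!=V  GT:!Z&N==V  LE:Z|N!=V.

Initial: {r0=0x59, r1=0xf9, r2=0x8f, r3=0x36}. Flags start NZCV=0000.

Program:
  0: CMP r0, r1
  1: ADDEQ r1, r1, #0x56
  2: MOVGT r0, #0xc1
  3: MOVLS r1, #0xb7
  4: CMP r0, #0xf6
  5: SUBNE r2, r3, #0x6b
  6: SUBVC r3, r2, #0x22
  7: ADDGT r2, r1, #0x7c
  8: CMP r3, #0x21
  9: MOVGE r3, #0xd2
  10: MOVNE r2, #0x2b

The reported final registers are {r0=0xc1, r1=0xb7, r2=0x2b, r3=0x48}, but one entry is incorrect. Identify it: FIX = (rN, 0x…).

0: ✓ CMP  NZCV=0000
1: · ADDEQ
2: ✓ MOVGT  r0←0xc1
3: ✓ MOVLS  r1←0xb7
4: ✓ CMP  NZCV=1000
5: ✓ SUBNE  r2←0xcb
6: ✓ SUBVC  r3←0xa9
7: · ADDGT
8: ✓ CMP  NZCV=1010
9: · MOVGE
10: ✓ MOVNE  r2←0x2b

FIX = (r3, 0xa9)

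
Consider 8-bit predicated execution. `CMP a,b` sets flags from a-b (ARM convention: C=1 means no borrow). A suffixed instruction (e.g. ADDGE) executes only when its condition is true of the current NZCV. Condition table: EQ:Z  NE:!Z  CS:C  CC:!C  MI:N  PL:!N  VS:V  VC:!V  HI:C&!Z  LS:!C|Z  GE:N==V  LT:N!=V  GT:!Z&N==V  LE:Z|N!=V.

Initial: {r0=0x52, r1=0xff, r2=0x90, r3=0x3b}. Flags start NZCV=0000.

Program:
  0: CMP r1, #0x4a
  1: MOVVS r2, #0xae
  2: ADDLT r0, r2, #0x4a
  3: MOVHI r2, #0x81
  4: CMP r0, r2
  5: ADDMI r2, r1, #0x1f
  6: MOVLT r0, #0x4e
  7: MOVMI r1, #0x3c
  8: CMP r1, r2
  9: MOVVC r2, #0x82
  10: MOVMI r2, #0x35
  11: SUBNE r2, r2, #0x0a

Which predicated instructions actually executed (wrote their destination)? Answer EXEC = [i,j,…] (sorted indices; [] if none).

EXEC = [2,3,9,11]

0: ✓ CMP  NZCV=1010
1: · MOVVS
2: ✓ ADDLT  r0←0xda
3: ✓ MOVHI  r2←0x81
4: ✓ CMP  NZCV=0010
5: · ADDMI
6: · MOVLT
7: · MOVMI
8: ✓ CMP  NZCV=0010
9: ✓ MOVVC  r2←0x82
10: · MOVMI
11: ✓ SUBNE  r2←0x78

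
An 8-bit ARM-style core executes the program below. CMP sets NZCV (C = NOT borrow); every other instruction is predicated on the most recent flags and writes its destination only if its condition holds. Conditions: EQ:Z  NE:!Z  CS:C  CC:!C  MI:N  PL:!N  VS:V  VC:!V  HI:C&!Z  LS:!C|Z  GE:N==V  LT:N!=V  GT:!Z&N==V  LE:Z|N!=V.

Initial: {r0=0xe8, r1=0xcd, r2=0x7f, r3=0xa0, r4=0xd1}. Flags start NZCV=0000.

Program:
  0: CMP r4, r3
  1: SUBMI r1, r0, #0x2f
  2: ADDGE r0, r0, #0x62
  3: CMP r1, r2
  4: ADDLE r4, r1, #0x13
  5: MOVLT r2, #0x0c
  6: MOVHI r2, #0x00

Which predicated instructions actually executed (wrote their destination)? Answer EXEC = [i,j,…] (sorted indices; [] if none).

EXEC = [2,4,5,6]

[0] flags=0010 → (cmp)
[1] flags=0010 MI?F → skip
[2] flags=0010 GE?T → r0=0x4a
[3] flags=0011 → (cmp)
[4] flags=0011 LE?T → r4=0xe0
[5] flags=0011 LT?T → r2=0x0c
[6] flags=0011 HI?T → r2=0x00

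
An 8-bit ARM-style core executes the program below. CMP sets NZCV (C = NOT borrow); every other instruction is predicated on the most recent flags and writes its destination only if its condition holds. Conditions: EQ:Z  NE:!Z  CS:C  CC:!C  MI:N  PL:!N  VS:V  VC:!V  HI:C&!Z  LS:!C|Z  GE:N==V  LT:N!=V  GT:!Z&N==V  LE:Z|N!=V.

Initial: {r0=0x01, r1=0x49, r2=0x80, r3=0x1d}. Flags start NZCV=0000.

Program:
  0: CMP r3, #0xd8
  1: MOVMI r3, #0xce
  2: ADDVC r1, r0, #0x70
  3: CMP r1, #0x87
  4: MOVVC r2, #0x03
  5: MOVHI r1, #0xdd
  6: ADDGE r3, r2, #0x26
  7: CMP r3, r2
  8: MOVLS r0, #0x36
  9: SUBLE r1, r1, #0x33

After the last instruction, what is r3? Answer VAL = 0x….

VAL = 0xa6

0: ✓ CMP  NZCV=0000
1: · MOVMI
2: ✓ ADDVC  r1←0x71
3: ✓ CMP  NZCV=1001
4: · MOVVC
5: · MOVHI
6: ✓ ADDGE  r3←0xa6
7: ✓ CMP  NZCV=0010
8: · MOVLS
9: · SUBLE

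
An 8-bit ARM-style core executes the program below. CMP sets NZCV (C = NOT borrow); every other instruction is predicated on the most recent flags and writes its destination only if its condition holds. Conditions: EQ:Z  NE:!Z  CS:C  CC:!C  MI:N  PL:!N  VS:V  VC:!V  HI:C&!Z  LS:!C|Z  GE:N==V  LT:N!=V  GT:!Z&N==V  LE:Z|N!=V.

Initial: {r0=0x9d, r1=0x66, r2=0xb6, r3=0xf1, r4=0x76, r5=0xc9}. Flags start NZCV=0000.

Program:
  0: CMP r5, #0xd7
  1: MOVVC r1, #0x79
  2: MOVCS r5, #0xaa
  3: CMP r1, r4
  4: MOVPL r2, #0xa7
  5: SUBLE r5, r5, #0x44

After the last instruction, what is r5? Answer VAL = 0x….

[0] flags=1000 → (cmp)
[1] flags=1000 VC?T → r1=0x79
[2] flags=1000 CS?F → skip
[3] flags=0010 → (cmp)
[4] flags=0010 PL?T → r2=0xa7
[5] flags=0010 LE?F → skip

VAL = 0xc9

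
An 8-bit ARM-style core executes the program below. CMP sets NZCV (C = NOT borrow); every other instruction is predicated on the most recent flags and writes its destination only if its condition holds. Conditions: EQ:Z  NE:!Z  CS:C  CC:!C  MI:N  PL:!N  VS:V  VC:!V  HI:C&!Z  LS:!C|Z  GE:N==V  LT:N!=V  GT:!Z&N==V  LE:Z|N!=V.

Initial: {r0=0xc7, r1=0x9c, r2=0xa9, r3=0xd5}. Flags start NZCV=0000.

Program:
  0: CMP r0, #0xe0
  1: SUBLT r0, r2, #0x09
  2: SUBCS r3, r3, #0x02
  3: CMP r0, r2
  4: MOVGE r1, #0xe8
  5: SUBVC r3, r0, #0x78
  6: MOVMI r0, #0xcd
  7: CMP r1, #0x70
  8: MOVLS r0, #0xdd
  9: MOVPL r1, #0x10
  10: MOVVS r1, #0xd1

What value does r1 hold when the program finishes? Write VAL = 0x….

0: ✓ CMP  NZCV=1000
1: ✓ SUBLT  r0←0xa0
2: · SUBCS
3: ✓ CMP  NZCV=1000
4: · MOVGE
5: ✓ SUBVC  r3←0x28
6: ✓ MOVMI  r0←0xcd
7: ✓ CMP  NZCV=0011
8: · MOVLS
9: ✓ MOVPL  r1←0x10
10: ✓ MOVVS  r1←0xd1

VAL = 0xd1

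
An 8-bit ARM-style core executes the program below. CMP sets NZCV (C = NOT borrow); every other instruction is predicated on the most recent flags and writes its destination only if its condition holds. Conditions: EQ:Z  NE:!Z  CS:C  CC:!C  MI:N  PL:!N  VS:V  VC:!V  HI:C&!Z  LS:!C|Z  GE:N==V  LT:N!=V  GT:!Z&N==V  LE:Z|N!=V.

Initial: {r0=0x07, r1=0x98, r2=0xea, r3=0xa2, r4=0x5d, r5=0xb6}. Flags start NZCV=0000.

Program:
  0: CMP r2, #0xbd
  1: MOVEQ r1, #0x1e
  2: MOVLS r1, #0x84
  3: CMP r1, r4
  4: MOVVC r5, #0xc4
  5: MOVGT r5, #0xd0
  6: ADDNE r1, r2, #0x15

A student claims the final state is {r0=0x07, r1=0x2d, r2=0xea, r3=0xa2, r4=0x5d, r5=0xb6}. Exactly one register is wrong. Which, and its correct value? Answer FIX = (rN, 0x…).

FIX = (r1, 0xff)

[0] flags=0010 → (cmp)
[1] flags=0010 EQ?F → skip
[2] flags=0010 LS?F → skip
[3] flags=0011 → (cmp)
[4] flags=0011 VC?F → skip
[5] flags=0011 GT?F → skip
[6] flags=0011 NE?T → r1=0xff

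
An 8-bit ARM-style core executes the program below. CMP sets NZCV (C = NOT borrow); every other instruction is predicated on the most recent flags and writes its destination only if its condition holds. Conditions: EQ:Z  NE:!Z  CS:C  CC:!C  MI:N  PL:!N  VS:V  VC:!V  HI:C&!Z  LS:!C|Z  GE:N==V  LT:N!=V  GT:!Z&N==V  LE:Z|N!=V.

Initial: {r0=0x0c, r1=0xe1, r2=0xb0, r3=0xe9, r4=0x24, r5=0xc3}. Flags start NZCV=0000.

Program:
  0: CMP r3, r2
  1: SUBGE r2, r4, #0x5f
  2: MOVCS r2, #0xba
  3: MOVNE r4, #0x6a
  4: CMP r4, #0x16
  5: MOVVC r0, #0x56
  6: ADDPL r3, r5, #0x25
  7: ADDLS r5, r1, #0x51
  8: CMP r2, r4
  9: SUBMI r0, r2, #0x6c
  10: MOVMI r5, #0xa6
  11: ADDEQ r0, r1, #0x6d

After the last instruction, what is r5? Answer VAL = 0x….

[0] flags=0010 → (cmp)
[1] flags=0010 GE?T → r2=0xc5
[2] flags=0010 CS?T → r2=0xba
[3] flags=0010 NE?T → r4=0x6a
[4] flags=0010 → (cmp)
[5] flags=0010 VC?T → r0=0x56
[6] flags=0010 PL?T → r3=0xe8
[7] flags=0010 LS?F → skip
[8] flags=0011 → (cmp)
[9] flags=0011 MI?F → skip
[10] flags=0011 MI?F → skip
[11] flags=0011 EQ?F → skip

VAL = 0xc3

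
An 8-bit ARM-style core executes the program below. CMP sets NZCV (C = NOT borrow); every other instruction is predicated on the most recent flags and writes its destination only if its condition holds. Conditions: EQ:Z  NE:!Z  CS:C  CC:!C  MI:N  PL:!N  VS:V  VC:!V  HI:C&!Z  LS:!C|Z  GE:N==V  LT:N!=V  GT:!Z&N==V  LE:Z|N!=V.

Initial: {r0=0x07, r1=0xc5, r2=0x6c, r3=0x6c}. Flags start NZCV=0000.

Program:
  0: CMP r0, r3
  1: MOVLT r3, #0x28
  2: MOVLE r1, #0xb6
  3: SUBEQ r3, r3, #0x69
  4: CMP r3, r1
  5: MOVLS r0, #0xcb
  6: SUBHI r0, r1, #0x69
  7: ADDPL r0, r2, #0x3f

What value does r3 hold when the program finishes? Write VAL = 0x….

VAL = 0x28

[0] flags=1000 → (cmp)
[1] flags=1000 LT?T → r3=0x28
[2] flags=1000 LE?T → r1=0xb6
[3] flags=1000 EQ?F → skip
[4] flags=0000 → (cmp)
[5] flags=0000 LS?T → r0=0xcb
[6] flags=0000 HI?F → skip
[7] flags=0000 PL?T → r0=0xab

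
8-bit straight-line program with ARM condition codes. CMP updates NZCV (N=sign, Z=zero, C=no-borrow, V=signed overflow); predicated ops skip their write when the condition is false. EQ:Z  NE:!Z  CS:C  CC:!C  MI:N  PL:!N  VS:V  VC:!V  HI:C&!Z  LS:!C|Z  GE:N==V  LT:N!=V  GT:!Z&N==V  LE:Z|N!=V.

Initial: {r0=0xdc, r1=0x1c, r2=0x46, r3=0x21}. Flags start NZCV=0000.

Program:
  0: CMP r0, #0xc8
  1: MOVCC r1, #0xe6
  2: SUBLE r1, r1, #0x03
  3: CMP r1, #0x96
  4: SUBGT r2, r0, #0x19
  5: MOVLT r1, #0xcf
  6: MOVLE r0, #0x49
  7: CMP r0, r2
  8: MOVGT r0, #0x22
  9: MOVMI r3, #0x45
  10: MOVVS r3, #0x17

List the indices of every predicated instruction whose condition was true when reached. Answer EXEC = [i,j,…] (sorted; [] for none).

EXEC = [4,8]

[0] flags=0010 → (cmp)
[1] flags=0010 CC?F → skip
[2] flags=0010 LE?F → skip
[3] flags=1001 → (cmp)
[4] flags=1001 GT?T → r2=0xc3
[5] flags=1001 LT?F → skip
[6] flags=1001 LE?F → skip
[7] flags=0010 → (cmp)
[8] flags=0010 GT?T → r0=0x22
[9] flags=0010 MI?F → skip
[10] flags=0010 VS?F → skip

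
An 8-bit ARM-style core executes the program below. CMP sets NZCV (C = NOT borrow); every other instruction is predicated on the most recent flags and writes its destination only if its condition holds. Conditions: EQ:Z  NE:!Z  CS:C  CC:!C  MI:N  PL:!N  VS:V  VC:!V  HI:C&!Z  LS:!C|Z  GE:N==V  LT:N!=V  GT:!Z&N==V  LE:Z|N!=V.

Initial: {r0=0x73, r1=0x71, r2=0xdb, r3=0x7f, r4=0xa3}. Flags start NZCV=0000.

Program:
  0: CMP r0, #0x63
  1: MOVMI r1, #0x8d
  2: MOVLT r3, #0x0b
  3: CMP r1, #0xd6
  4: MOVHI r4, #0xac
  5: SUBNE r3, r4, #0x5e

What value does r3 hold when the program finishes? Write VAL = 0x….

VAL = 0x45

0: ✓ CMP  NZCV=0010
1: · MOVMI
2: · MOVLT
3: ✓ CMP  NZCV=1001
4: · MOVHI
5: ✓ SUBNE  r3←0x45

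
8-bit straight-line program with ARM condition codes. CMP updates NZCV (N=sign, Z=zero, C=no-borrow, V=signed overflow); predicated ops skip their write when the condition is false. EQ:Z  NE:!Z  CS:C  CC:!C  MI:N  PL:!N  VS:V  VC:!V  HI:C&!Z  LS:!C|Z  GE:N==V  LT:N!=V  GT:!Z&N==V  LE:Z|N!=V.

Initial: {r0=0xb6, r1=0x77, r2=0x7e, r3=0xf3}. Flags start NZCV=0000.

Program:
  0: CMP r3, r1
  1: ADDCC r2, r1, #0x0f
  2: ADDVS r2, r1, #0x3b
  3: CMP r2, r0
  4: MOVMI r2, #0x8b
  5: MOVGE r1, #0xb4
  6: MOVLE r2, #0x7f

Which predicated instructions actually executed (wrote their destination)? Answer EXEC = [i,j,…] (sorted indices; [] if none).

0: ✓ CMP  NZCV=0011
1: · ADDCC
2: ✓ ADDVS  r2←0xb2
3: ✓ CMP  NZCV=1000
4: ✓ MOVMI  r2←0x8b
5: · MOVGE
6: ✓ MOVLE  r2←0x7f

EXEC = [2,4,6]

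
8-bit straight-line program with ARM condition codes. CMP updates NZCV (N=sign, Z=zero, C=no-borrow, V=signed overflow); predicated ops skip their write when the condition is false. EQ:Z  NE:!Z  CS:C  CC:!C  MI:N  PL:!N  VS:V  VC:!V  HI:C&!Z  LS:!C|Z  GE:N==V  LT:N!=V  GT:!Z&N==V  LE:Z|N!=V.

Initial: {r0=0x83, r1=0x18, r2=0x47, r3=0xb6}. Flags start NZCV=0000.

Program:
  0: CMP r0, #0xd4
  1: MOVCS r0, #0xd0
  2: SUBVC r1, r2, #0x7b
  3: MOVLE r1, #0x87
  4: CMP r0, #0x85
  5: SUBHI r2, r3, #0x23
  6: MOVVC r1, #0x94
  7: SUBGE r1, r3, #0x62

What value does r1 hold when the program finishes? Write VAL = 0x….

[0] flags=1000 → (cmp)
[1] flags=1000 CS?F → skip
[2] flags=1000 VC?T → r1=0xcc
[3] flags=1000 LE?T → r1=0x87
[4] flags=1000 → (cmp)
[5] flags=1000 HI?F → skip
[6] flags=1000 VC?T → r1=0x94
[7] flags=1000 GE?F → skip

VAL = 0x94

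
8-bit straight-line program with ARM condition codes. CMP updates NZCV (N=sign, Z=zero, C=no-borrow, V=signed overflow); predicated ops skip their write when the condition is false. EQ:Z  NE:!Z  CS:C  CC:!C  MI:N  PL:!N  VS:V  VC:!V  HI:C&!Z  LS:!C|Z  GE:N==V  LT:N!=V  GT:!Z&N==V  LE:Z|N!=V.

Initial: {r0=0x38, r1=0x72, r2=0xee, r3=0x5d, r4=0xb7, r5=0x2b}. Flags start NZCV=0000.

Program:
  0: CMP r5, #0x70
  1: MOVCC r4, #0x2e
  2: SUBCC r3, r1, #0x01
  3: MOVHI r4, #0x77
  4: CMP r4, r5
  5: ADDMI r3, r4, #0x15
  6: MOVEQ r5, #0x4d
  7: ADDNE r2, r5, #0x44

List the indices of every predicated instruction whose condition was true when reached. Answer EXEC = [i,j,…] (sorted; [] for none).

0: ✓ CMP  NZCV=1000
1: ✓ MOVCC  r4←0x2e
2: ✓ SUBCC  r3←0x71
3: · MOVHI
4: ✓ CMP  NZCV=0010
5: · ADDMI
6: · MOVEQ
7: ✓ ADDNE  r2←0x6f

EXEC = [1,2,7]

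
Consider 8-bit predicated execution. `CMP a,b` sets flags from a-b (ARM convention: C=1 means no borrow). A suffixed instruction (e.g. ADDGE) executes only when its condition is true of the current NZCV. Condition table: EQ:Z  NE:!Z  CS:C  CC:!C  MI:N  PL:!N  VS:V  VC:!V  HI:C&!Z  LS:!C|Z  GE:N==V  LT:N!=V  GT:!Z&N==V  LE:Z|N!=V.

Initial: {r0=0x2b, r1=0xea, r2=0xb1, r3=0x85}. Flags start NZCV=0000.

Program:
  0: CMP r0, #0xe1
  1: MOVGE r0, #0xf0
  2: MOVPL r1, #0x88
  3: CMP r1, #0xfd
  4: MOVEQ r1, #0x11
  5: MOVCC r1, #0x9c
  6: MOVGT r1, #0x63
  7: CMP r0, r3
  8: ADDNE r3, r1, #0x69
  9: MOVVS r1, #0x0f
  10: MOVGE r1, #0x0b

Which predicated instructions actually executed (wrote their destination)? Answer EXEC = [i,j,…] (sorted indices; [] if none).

EXEC = [1,2,5,8,10]

0: ✓ CMP  NZCV=0000
1: ✓ MOVGE  r0←0xf0
2: ✓ MOVPL  r1←0x88
3: ✓ CMP  NZCV=1000
4: · MOVEQ
5: ✓ MOVCC  r1←0x9c
6: · MOVGT
7: ✓ CMP  NZCV=0010
8: ✓ ADDNE  r3←0x05
9: · MOVVS
10: ✓ MOVGE  r1←0x0b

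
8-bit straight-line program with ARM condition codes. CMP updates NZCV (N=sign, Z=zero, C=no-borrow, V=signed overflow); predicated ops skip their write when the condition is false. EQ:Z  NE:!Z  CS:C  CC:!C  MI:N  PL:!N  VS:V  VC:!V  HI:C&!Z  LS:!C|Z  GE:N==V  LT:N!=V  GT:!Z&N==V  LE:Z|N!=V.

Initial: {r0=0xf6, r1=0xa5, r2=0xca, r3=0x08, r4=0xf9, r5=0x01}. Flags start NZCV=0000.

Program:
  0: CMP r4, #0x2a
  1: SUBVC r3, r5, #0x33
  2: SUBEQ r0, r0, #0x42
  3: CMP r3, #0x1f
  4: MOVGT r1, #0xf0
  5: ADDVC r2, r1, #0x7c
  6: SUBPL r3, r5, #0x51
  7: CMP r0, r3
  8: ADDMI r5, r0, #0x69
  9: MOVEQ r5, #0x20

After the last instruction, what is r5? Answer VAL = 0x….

[0] flags=1010 → (cmp)
[1] flags=1010 VC?T → r3=0xce
[2] flags=1010 EQ?F → skip
[3] flags=1010 → (cmp)
[4] flags=1010 GT?F → skip
[5] flags=1010 VC?T → r2=0x21
[6] flags=1010 PL?F → skip
[7] flags=0010 → (cmp)
[8] flags=0010 MI?F → skip
[9] flags=0010 EQ?F → skip

VAL = 0x01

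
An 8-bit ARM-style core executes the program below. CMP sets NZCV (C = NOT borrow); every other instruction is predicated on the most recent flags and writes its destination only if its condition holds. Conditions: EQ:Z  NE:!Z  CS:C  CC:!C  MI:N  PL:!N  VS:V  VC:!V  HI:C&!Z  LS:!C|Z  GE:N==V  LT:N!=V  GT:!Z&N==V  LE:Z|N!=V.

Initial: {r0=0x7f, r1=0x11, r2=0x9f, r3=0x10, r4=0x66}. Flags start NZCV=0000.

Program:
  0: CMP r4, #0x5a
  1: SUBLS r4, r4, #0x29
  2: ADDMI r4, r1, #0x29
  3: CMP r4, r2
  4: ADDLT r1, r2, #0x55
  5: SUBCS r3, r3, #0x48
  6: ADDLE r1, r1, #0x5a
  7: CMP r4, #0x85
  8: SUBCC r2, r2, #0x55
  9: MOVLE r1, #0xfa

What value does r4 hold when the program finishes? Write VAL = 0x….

[0] flags=0010 → (cmp)
[1] flags=0010 LS?F → skip
[2] flags=0010 MI?F → skip
[3] flags=1001 → (cmp)
[4] flags=1001 LT?F → skip
[5] flags=1001 CS?F → skip
[6] flags=1001 LE?F → skip
[7] flags=1001 → (cmp)
[8] flags=1001 CC?T → r2=0x4a
[9] flags=1001 LE?F → skip

VAL = 0x66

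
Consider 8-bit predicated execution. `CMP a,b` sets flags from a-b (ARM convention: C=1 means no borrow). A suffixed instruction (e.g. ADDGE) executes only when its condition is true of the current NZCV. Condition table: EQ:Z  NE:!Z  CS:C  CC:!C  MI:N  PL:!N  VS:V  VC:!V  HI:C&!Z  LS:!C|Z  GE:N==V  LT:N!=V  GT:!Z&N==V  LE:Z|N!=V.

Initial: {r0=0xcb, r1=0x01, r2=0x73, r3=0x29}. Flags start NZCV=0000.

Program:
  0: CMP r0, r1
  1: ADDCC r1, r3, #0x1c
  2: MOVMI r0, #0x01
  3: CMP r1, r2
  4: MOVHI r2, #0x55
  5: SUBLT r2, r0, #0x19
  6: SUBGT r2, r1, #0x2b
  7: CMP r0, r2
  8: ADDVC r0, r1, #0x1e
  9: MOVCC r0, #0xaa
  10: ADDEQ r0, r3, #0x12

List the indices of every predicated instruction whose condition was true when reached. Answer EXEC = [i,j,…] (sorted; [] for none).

EXEC = [2,5,8,9]

0: ✓ CMP  NZCV=1010
1: · ADDCC
2: ✓ MOVMI  r0←0x01
3: ✓ CMP  NZCV=1000
4: · MOVHI
5: ✓ SUBLT  r2←0xe8
6: · SUBGT
7: ✓ CMP  NZCV=0000
8: ✓ ADDVC  r0←0x1f
9: ✓ MOVCC  r0←0xaa
10: · ADDEQ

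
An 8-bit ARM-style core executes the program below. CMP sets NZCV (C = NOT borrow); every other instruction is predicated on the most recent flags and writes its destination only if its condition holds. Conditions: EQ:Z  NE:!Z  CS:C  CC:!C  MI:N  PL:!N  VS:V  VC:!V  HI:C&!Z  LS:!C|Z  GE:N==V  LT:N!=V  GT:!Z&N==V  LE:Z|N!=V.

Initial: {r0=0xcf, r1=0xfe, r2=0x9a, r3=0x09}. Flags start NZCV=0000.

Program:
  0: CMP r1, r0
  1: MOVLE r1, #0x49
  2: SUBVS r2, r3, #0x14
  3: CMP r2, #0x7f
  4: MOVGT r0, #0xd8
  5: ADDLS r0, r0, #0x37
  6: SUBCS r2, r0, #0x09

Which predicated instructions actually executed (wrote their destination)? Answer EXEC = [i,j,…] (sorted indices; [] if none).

EXEC = [6]

[0] flags=0010 → (cmp)
[1] flags=0010 LE?F → skip
[2] flags=0010 VS?F → skip
[3] flags=0011 → (cmp)
[4] flags=0011 GT?F → skip
[5] flags=0011 LS?F → skip
[6] flags=0011 CS?T → r2=0xc6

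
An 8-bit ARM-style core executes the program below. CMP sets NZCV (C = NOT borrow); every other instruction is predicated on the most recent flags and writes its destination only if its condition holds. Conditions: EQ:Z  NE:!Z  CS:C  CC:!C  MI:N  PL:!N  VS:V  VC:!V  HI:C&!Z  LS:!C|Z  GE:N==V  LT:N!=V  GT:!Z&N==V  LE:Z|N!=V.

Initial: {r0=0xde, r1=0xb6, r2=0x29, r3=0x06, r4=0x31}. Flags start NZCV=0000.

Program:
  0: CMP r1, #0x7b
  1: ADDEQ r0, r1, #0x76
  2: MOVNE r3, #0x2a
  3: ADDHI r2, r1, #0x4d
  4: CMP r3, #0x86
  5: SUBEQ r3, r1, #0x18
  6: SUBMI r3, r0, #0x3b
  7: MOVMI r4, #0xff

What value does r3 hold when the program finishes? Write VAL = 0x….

[0] flags=0011 → (cmp)
[1] flags=0011 EQ?F → skip
[2] flags=0011 NE?T → r3=0x2a
[3] flags=0011 HI?T → r2=0x03
[4] flags=1001 → (cmp)
[5] flags=1001 EQ?F → skip
[6] flags=1001 MI?T → r3=0xa3
[7] flags=1001 MI?T → r4=0xff

VAL = 0xa3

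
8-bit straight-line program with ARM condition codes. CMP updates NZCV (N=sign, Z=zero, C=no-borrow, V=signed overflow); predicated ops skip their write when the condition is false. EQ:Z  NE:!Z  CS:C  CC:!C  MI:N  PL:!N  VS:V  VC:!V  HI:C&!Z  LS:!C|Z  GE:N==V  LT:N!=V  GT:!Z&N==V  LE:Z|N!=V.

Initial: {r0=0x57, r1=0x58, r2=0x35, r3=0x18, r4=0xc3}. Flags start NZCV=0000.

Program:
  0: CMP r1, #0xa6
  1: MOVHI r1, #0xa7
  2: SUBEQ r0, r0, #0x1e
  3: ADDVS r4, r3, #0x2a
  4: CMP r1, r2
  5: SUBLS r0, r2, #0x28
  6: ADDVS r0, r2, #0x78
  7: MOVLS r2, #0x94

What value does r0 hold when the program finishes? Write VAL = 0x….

0: ✓ CMP  NZCV=1001
1: · MOVHI
2: · SUBEQ
3: ✓ ADDVS  r4←0x42
4: ✓ CMP  NZCV=0010
5: · SUBLS
6: · ADDVS
7: · MOVLS

VAL = 0x57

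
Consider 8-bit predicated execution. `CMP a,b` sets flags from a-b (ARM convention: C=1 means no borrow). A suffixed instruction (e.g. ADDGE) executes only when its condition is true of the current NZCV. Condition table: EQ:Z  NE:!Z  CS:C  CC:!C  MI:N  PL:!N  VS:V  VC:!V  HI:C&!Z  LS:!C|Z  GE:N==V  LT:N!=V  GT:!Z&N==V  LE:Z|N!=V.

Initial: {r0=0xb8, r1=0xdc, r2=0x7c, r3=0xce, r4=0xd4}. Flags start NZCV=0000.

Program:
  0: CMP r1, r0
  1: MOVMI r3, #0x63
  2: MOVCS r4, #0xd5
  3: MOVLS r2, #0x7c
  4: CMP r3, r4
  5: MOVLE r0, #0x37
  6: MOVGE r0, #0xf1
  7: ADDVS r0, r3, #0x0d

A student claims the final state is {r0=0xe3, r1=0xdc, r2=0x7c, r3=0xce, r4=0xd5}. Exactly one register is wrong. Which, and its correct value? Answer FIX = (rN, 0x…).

FIX = (r0, 0x37)

0: ✓ CMP  NZCV=0010
1: · MOVMI
2: ✓ MOVCS  r4←0xd5
3: · MOVLS
4: ✓ CMP  NZCV=1000
5: ✓ MOVLE  r0←0x37
6: · MOVGE
7: · ADDVS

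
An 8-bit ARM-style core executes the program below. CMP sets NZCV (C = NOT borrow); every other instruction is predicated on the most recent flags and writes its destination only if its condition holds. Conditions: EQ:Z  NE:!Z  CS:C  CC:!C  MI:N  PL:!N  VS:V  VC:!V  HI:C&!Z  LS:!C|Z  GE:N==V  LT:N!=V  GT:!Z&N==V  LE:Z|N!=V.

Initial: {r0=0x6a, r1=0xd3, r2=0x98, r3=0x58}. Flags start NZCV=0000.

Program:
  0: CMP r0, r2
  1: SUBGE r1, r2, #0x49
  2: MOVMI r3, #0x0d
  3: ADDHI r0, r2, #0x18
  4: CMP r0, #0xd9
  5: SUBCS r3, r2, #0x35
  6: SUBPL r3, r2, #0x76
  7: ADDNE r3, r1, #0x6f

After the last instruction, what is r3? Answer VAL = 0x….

VAL = 0xbe

[0] flags=1001 → (cmp)
[1] flags=1001 GE?T → r1=0x4f
[2] flags=1001 MI?T → r3=0x0d
[3] flags=1001 HI?F → skip
[4] flags=1001 → (cmp)
[5] flags=1001 CS?F → skip
[6] flags=1001 PL?F → skip
[7] flags=1001 NE?T → r3=0xbe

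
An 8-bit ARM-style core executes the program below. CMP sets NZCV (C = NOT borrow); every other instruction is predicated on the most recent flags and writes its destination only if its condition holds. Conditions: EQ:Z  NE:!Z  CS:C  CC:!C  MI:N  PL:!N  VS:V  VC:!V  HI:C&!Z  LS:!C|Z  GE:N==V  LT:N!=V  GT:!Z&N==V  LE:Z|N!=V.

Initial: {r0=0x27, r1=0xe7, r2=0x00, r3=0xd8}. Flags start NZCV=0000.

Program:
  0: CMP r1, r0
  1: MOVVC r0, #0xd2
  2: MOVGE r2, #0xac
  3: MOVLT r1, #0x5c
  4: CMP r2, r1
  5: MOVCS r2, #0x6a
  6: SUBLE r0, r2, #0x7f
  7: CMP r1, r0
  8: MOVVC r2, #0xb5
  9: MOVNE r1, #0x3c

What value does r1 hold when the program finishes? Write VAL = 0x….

VAL = 0x3c

[0] flags=1010 → (cmp)
[1] flags=1010 VC?T → r0=0xd2
[2] flags=1010 GE?F → skip
[3] flags=1010 LT?T → r1=0x5c
[4] flags=1000 → (cmp)
[5] flags=1000 CS?F → skip
[6] flags=1000 LE?T → r0=0x81
[7] flags=1001 → (cmp)
[8] flags=1001 VC?F → skip
[9] flags=1001 NE?T → r1=0x3c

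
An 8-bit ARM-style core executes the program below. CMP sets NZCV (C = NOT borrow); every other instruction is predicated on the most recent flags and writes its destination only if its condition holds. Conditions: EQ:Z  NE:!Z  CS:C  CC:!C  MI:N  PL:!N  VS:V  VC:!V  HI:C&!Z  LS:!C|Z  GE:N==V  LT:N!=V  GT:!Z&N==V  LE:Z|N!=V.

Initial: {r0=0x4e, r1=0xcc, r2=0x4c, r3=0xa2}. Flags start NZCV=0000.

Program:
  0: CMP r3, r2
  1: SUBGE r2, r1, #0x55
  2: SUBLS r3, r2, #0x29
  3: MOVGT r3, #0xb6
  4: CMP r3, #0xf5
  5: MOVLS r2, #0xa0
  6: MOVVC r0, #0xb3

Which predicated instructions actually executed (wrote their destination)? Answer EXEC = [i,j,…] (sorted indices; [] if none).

EXEC = [5,6]

[0] flags=0011 → (cmp)
[1] flags=0011 GE?F → skip
[2] flags=0011 LS?F → skip
[3] flags=0011 GT?F → skip
[4] flags=1000 → (cmp)
[5] flags=1000 LS?T → r2=0xa0
[6] flags=1000 VC?T → r0=0xb3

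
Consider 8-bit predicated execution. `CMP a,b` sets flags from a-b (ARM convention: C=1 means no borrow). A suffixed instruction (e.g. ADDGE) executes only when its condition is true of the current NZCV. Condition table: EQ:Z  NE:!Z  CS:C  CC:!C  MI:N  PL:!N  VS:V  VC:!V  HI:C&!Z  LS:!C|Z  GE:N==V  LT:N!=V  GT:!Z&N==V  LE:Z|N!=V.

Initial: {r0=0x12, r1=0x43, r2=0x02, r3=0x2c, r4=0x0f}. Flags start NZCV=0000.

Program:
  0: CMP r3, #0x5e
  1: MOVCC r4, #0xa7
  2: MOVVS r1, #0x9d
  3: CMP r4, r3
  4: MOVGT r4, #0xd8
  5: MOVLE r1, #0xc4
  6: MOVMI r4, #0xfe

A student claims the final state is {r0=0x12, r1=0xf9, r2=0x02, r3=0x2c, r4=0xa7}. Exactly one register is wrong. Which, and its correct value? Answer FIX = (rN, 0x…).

FIX = (r1, 0xc4)

[0] flags=1000 → (cmp)
[1] flags=1000 CC?T → r4=0xa7
[2] flags=1000 VS?F → skip
[3] flags=0011 → (cmp)
[4] flags=0011 GT?F → skip
[5] flags=0011 LE?T → r1=0xc4
[6] flags=0011 MI?F → skip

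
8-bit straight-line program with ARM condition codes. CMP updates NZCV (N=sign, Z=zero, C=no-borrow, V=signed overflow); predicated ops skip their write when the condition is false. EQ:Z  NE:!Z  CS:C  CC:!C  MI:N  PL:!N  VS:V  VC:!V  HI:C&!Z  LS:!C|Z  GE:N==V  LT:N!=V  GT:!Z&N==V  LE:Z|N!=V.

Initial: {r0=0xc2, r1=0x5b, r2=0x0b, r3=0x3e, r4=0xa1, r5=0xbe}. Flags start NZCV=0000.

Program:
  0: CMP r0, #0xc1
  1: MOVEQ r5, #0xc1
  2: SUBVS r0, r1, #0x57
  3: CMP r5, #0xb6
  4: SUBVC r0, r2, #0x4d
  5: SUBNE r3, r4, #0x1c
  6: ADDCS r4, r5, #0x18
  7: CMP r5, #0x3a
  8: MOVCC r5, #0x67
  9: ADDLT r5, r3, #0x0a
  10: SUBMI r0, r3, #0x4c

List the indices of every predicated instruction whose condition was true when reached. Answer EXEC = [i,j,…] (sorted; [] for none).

0: ✓ CMP  NZCV=0010
1: · MOVEQ
2: · SUBVS
3: ✓ CMP  NZCV=0010
4: ✓ SUBVC  r0←0xbe
5: ✓ SUBNE  r3←0x85
6: ✓ ADDCS  r4←0xd6
7: ✓ CMP  NZCV=1010
8: · MOVCC
9: ✓ ADDLT  r5←0x8f
10: ✓ SUBMI  r0←0x39

EXEC = [4,5,6,9,10]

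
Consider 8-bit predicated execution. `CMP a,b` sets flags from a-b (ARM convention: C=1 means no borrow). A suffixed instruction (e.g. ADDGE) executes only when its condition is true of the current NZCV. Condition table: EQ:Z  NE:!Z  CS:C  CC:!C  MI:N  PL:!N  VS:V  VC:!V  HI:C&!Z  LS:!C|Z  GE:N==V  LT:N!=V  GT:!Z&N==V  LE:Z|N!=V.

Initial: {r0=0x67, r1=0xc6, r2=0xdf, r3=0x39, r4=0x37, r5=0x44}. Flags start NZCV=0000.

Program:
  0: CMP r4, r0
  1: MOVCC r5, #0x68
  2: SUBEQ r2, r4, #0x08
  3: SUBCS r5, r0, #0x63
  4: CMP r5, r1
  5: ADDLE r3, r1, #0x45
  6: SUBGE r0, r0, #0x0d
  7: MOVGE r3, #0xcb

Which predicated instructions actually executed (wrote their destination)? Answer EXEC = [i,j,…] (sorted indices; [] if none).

0: ✓ CMP  NZCV=1000
1: ✓ MOVCC  r5←0x68
2: · SUBEQ
3: · SUBCS
4: ✓ CMP  NZCV=1001
5: · ADDLE
6: ✓ SUBGE  r0←0x5a
7: ✓ MOVGE  r3←0xcb

EXEC = [1,6,7]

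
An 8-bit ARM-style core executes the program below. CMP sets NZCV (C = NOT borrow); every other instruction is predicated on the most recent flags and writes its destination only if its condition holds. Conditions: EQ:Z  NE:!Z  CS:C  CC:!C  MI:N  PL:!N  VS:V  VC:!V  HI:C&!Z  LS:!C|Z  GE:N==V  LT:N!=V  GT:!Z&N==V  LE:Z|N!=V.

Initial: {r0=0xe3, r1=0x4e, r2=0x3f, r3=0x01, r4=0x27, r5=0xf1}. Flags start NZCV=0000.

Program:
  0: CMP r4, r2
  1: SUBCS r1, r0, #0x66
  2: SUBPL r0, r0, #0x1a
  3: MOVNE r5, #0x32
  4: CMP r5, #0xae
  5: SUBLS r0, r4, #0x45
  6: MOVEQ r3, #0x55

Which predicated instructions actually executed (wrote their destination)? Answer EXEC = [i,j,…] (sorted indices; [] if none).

EXEC = [3,5]

[0] flags=1000 → (cmp)
[1] flags=1000 CS?F → skip
[2] flags=1000 PL?F → skip
[3] flags=1000 NE?T → r5=0x32
[4] flags=1001 → (cmp)
[5] flags=1001 LS?T → r0=0xe2
[6] flags=1001 EQ?F → skip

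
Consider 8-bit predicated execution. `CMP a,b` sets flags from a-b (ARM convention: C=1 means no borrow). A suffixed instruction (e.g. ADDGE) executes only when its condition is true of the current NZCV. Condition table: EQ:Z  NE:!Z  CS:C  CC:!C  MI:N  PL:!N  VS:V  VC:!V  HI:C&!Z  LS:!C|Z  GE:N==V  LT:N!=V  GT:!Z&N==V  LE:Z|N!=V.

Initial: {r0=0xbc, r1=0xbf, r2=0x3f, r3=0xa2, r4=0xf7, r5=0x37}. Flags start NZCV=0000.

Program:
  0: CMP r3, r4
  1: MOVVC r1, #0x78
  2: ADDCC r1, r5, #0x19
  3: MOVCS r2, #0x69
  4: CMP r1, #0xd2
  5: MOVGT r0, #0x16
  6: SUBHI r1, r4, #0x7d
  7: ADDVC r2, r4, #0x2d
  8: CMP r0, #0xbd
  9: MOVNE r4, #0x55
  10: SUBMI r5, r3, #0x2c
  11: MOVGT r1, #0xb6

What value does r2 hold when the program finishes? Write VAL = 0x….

[0] flags=1000 → (cmp)
[1] flags=1000 VC?T → r1=0x78
[2] flags=1000 CC?T → r1=0x50
[3] flags=1000 CS?F → skip
[4] flags=0000 → (cmp)
[5] flags=0000 GT?T → r0=0x16
[6] flags=0000 HI?F → skip
[7] flags=0000 VC?T → r2=0x24
[8] flags=0000 → (cmp)
[9] flags=0000 NE?T → r4=0x55
[10] flags=0000 MI?F → skip
[11] flags=0000 GT?T → r1=0xb6

VAL = 0x24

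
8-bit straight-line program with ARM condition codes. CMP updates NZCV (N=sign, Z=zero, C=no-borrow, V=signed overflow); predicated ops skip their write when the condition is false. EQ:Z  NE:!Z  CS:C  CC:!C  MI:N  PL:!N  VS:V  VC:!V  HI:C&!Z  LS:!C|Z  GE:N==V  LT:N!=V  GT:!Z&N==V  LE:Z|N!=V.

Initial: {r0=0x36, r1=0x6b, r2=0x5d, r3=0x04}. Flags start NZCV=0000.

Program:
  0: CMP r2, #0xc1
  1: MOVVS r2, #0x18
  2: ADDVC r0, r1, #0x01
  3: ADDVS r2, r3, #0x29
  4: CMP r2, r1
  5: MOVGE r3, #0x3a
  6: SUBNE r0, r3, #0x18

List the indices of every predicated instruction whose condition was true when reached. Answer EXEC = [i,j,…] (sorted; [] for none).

[0] flags=1001 → (cmp)
[1] flags=1001 VS?T → r2=0x18
[2] flags=1001 VC?F → skip
[3] flags=1001 VS?T → r2=0x2d
[4] flags=1000 → (cmp)
[5] flags=1000 GE?F → skip
[6] flags=1000 NE?T → r0=0xec

EXEC = [1,3,6]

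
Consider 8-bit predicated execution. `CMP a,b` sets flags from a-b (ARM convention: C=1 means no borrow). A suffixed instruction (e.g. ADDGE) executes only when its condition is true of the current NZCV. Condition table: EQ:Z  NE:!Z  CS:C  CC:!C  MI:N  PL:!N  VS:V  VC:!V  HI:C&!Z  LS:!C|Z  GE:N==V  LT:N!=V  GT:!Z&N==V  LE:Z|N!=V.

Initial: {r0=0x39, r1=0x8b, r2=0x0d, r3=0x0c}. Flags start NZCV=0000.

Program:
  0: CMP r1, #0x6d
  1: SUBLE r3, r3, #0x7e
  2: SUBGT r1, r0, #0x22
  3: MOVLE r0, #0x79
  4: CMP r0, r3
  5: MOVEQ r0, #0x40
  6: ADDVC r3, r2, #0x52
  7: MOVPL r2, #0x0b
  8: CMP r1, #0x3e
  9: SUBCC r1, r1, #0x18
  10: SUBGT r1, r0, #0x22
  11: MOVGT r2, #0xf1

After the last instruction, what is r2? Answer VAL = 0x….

VAL = 0x0d

[0] flags=0011 → (cmp)
[1] flags=0011 LE?T → r3=0x8e
[2] flags=0011 GT?F → skip
[3] flags=0011 LE?T → r0=0x79
[4] flags=1001 → (cmp)
[5] flags=1001 EQ?F → skip
[6] flags=1001 VC?F → skip
[7] flags=1001 PL?F → skip
[8] flags=0011 → (cmp)
[9] flags=0011 CC?F → skip
[10] flags=0011 GT?F → skip
[11] flags=0011 GT?F → skip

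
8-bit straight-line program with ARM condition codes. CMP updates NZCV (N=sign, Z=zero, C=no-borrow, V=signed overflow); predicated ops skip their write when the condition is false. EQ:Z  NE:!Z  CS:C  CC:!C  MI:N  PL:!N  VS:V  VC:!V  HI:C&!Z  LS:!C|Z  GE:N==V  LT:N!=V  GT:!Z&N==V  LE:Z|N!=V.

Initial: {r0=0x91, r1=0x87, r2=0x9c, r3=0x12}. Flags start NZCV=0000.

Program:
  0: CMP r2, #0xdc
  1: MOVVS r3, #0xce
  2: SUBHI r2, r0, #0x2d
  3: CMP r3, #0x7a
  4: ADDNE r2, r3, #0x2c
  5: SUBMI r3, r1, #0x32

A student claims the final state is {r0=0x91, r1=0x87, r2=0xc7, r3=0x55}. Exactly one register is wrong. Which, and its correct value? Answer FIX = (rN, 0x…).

FIX = (r2, 0x3e)

[0] flags=1000 → (cmp)
[1] flags=1000 VS?F → skip
[2] flags=1000 HI?F → skip
[3] flags=1000 → (cmp)
[4] flags=1000 NE?T → r2=0x3e
[5] flags=1000 MI?T → r3=0x55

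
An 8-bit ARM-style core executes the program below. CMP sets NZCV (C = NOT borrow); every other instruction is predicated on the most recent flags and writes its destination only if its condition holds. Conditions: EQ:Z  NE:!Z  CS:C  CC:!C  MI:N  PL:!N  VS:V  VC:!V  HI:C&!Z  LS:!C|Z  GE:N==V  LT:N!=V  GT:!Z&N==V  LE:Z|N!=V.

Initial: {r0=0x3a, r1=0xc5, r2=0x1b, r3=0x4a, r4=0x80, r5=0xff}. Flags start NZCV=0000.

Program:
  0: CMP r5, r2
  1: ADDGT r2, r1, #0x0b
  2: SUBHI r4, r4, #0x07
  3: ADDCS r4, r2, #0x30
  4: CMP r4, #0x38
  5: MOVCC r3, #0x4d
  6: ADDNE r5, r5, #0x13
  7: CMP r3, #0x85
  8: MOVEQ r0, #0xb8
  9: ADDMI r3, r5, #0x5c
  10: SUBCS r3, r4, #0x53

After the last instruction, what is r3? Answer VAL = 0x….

VAL = 0x6e

[0] flags=1010 → (cmp)
[1] flags=1010 GT?F → skip
[2] flags=1010 HI?T → r4=0x79
[3] flags=1010 CS?T → r4=0x4b
[4] flags=0010 → (cmp)
[5] flags=0010 CC?F → skip
[6] flags=0010 NE?T → r5=0x12
[7] flags=1001 → (cmp)
[8] flags=1001 EQ?F → skip
[9] flags=1001 MI?T → r3=0x6e
[10] flags=1001 CS?F → skip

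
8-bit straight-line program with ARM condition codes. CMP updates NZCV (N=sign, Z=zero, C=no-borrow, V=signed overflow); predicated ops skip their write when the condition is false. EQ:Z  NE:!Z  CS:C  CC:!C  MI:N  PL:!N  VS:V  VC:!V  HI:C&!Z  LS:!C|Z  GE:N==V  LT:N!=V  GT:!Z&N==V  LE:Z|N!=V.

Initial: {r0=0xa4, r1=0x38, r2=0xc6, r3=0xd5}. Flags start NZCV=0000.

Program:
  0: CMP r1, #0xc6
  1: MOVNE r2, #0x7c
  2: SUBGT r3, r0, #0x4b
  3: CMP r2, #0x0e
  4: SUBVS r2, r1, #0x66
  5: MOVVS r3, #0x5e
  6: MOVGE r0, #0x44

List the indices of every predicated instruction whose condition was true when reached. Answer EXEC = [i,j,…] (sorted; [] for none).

0: ✓ CMP  NZCV=0000
1: ✓ MOVNE  r2←0x7c
2: ✓ SUBGT  r3←0x59
3: ✓ CMP  NZCV=0010
4: · SUBVS
5: · MOVVS
6: ✓ MOVGE  r0←0x44

EXEC = [1,2,6]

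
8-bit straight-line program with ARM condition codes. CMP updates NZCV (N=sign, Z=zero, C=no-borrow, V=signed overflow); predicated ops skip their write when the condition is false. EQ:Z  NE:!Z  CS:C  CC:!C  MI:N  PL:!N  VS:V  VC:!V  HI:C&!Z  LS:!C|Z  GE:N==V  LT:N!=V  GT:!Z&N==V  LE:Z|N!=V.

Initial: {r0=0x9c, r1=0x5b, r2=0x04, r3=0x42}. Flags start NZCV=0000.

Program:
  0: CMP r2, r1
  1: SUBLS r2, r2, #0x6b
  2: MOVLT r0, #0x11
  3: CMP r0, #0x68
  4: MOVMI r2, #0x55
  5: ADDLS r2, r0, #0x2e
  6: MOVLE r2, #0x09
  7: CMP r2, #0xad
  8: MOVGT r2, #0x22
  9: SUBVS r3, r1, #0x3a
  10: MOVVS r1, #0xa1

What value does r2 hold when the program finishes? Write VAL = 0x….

0: ✓ CMP  NZCV=1000
1: ✓ SUBLS  r2←0x99
2: ✓ MOVLT  r0←0x11
3: ✓ CMP  NZCV=1000
4: ✓ MOVMI  r2←0x55
5: ✓ ADDLS  r2←0x3f
6: ✓ MOVLE  r2←0x09
7: ✓ CMP  NZCV=0000
8: ✓ MOVGT  r2←0x22
9: · SUBVS
10: · MOVVS

VAL = 0x22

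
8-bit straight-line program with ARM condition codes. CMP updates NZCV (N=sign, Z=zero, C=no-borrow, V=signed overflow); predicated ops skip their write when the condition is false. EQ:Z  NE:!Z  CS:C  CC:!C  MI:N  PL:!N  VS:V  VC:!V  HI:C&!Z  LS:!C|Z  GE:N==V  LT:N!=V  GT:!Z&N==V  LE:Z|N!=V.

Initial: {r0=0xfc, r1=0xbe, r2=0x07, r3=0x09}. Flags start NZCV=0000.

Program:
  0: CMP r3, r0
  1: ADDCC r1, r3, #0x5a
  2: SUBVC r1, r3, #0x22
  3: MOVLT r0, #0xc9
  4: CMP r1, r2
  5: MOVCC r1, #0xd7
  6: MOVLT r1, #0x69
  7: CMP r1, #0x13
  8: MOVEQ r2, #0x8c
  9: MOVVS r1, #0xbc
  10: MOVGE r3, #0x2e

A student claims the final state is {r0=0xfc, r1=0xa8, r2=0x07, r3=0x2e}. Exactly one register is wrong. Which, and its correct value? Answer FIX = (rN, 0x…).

FIX = (r1, 0x69)

[0] flags=0000 → (cmp)
[1] flags=0000 CC?T → r1=0x63
[2] flags=0000 VC?T → r1=0xe7
[3] flags=0000 LT?F → skip
[4] flags=1010 → (cmp)
[5] flags=1010 CC?F → skip
[6] flags=1010 LT?T → r1=0x69
[7] flags=0010 → (cmp)
[8] flags=0010 EQ?F → skip
[9] flags=0010 VS?F → skip
[10] flags=0010 GE?T → r3=0x2e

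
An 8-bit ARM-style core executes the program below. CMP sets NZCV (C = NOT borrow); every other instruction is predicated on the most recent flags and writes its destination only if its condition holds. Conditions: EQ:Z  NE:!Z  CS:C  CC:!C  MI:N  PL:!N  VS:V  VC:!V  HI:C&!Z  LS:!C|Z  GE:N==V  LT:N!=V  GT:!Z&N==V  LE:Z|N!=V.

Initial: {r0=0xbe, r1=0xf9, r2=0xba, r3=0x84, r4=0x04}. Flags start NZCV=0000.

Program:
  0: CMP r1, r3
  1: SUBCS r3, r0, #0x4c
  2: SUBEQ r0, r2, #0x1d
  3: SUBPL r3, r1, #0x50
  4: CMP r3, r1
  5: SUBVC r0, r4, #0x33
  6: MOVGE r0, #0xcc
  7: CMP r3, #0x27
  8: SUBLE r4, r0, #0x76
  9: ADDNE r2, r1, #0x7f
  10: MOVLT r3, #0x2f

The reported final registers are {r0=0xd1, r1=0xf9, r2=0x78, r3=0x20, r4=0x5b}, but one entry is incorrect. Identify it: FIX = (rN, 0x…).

FIX = (r3, 0x2f)

[0] flags=0010 → (cmp)
[1] flags=0010 CS?T → r3=0x72
[2] flags=0010 EQ?F → skip
[3] flags=0010 PL?T → r3=0xa9
[4] flags=1000 → (cmp)
[5] flags=1000 VC?T → r0=0xd1
[6] flags=1000 GE?F → skip
[7] flags=1010 → (cmp)
[8] flags=1010 LE?T → r4=0x5b
[9] flags=1010 NE?T → r2=0x78
[10] flags=1010 LT?T → r3=0x2f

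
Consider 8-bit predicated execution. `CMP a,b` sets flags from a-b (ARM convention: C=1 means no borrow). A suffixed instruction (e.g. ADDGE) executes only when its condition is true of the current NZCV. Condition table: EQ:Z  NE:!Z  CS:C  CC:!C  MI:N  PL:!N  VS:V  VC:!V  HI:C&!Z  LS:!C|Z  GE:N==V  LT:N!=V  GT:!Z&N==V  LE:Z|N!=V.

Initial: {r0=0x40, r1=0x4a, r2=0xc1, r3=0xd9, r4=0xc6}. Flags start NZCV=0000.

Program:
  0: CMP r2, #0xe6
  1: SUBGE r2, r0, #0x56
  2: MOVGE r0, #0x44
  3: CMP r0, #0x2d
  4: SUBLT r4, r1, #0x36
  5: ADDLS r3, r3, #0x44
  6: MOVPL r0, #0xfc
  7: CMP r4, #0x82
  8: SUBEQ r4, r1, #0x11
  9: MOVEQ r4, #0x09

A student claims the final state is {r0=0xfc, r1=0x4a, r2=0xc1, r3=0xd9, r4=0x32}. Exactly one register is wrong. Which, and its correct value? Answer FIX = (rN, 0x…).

[0] flags=1000 → (cmp)
[1] flags=1000 GE?F → skip
[2] flags=1000 GE?F → skip
[3] flags=0010 → (cmp)
[4] flags=0010 LT?F → skip
[5] flags=0010 LS?F → skip
[6] flags=0010 PL?T → r0=0xfc
[7] flags=0010 → (cmp)
[8] flags=0010 EQ?F → skip
[9] flags=0010 EQ?F → skip

FIX = (r4, 0xc6)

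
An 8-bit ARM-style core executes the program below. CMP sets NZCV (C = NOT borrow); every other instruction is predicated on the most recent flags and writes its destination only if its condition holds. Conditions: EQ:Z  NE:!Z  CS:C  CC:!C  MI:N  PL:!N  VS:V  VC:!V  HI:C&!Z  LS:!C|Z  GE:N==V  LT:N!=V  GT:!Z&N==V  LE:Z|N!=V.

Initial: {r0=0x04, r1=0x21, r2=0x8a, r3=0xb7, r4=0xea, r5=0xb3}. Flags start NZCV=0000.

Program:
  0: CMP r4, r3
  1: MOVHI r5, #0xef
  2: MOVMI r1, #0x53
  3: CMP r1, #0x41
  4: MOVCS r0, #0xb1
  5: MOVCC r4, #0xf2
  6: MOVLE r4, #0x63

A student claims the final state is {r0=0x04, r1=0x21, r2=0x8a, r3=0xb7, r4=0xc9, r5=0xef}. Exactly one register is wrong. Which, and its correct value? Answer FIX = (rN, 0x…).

0: ✓ CMP  NZCV=0010
1: ✓ MOVHI  r5←0xef
2: · MOVMI
3: ✓ CMP  NZCV=1000
4: · MOVCS
5: ✓ MOVCC  r4←0xf2
6: ✓ MOVLE  r4←0x63

FIX = (r4, 0x63)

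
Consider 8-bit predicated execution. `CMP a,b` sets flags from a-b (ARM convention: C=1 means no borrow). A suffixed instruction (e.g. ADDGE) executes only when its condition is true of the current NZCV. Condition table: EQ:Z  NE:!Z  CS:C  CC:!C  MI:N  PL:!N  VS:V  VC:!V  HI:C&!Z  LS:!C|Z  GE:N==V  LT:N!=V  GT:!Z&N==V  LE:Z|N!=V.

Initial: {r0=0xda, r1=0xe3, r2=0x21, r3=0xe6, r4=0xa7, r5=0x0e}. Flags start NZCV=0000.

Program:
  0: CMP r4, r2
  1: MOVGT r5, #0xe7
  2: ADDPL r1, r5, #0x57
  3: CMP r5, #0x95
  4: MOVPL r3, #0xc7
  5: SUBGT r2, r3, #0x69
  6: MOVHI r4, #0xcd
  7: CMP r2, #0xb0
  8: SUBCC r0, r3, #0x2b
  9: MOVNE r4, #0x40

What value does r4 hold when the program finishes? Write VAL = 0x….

[0] flags=1010 → (cmp)
[1] flags=1010 GT?F → skip
[2] flags=1010 PL?F → skip
[3] flags=0000 → (cmp)
[4] flags=0000 PL?T → r3=0xc7
[5] flags=0000 GT?T → r2=0x5e
[6] flags=0000 HI?F → skip
[7] flags=1001 → (cmp)
[8] flags=1001 CC?T → r0=0x9c
[9] flags=1001 NE?T → r4=0x40

VAL = 0x40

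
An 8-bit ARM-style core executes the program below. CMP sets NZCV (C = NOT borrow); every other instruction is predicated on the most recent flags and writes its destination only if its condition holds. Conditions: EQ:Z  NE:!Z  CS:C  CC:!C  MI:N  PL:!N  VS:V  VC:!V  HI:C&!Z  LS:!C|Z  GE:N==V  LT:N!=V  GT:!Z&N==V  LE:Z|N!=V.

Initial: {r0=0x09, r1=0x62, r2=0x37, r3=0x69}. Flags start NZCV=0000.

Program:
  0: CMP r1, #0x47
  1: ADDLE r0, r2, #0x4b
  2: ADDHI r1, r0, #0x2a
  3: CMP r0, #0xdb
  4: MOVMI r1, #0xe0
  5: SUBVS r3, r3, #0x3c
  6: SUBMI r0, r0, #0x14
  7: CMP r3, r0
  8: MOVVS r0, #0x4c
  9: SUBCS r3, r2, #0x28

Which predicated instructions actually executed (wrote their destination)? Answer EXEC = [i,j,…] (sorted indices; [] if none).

EXEC = [2,9]

[0] flags=0010 → (cmp)
[1] flags=0010 LE?F → skip
[2] flags=0010 HI?T → r1=0x33
[3] flags=0000 → (cmp)
[4] flags=0000 MI?F → skip
[5] flags=0000 VS?F → skip
[6] flags=0000 MI?F → skip
[7] flags=0010 → (cmp)
[8] flags=0010 VS?F → skip
[9] flags=0010 CS?T → r3=0x0f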